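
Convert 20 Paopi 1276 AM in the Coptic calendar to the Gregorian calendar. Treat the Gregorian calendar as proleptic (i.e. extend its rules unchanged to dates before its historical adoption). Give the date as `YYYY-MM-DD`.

Julian Day Number of the source date = 2290773.
Converting JDN 2290773 to the Gregorian calendar gives 28 October 1559 CE.

1559-10-28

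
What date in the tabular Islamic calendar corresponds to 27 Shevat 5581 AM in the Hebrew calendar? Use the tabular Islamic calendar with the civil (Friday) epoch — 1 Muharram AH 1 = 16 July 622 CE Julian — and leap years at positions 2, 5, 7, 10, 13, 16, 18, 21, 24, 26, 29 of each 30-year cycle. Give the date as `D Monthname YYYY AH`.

25 Rabi' al-Thani 1236 AH

Both dates share Julian Day Number 2386196; in the tabular Islamic calendar that is 25 Rabi' al-Thani 1236 AH.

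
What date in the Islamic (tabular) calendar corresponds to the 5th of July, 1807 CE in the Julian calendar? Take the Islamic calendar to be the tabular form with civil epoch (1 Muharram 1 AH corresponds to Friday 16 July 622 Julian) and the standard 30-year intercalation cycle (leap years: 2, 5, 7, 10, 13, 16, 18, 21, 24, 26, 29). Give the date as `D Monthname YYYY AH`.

Both dates share Julian Day Number 2381250; in the tabular Islamic calendar that is 11 Jumada al-Awwal 1222 AH.

11 Jumada al-Awwal 1222 AH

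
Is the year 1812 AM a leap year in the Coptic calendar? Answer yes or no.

1812 mod 4 = 0; in the Coptic calendar a year is leap when year mod 4 = 3, so it is a common year.

no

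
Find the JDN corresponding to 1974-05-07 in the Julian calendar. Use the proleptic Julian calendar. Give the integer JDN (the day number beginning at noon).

2442188

Equivalently 20 May 1974 (Gregorian).
JDN 2299161 is 15 October 1582 CE (Gregorian); the target day is +143027 days from there, so JDN = 2442188.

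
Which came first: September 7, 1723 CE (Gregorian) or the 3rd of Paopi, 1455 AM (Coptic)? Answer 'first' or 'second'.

first

The two dates have Julian Day Numbers 2350622 and 2356135 respectively.
Since 2350622 < 2356135, the first date comes first.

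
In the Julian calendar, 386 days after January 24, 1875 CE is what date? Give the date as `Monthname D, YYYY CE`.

February 14, 1876 CE

JDN of January 24, 1875 CE = 2405925.
2405925 + 386 = 2406311.
JDN 2406311 in the Julian calendar is February 14, 1876 CE.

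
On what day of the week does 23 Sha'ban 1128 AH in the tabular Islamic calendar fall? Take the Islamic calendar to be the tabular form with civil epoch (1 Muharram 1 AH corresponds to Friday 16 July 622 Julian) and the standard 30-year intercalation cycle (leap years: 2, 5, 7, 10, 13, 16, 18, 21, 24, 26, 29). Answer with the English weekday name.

Wednesday

This is JDN 2348040 (12 August 1716 Gregorian).
JDN 2348040 mod 7 = 2, and JDN 0 was a Monday, so this is a Wednesday.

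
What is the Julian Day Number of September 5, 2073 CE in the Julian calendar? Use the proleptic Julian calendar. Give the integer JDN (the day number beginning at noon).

Equivalently 18 September 2073 (Gregorian).
JDN 2299161 is 15 October 1582 CE (Gregorian); the target day is +179308 days from there, so JDN = 2478469.

2478469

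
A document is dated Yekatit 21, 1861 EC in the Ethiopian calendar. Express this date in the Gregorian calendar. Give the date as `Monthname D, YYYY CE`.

Both dates share Julian Day Number 2403756; in the Gregorian calendar that is 27 February 1869 CE.

February 27, 1869 CE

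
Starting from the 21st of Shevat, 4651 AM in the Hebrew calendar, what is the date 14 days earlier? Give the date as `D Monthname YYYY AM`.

7 Shevat 4651 AM

The starting date is JDN 2046531; 2046531 − 14 = 2046517.
JDN 2046517 corresponds to 7 Shevat 4651 AM.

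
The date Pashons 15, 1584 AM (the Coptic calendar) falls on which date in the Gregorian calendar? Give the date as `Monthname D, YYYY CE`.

Both dates share Julian Day Number 2403475; in the Gregorian calendar that is 22 May 1868 CE.

May 22, 1868 CE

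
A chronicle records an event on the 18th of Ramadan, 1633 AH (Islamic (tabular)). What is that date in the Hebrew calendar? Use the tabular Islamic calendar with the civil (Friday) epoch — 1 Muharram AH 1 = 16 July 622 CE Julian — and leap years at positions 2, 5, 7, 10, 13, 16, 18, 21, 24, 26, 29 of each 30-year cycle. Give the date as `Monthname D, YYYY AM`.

Av 18, 5966 AM

Julian Day Number of the source date = 2527019.
Converting JDN 2527019 to the Hebrew calendar gives 18 Av 5966 AM.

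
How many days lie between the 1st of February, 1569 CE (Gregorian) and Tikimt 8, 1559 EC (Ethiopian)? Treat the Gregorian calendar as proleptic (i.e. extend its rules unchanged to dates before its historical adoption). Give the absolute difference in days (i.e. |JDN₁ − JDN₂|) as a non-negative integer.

First date → JDN 2294157; second date → JDN 2293317.
The interval is |2294157 − 2293317| = 840 days.

840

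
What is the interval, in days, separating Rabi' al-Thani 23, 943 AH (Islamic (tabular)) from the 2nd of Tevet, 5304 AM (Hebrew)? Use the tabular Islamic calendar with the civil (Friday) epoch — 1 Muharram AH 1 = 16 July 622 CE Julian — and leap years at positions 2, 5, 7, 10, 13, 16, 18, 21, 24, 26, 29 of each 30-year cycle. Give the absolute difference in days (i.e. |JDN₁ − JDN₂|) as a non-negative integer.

First date → JDN 2282364; second date → JDN 2284971.
The interval is |2282364 − 2284971| = 2607 days.

2607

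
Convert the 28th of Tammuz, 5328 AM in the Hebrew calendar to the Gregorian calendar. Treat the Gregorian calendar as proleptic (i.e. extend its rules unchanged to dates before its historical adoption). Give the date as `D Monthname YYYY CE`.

3 August 1568 CE

Julian Day Number of the source date = 2293975.
Converting JDN 2293975 to the Gregorian calendar gives 3 August 1568 CE.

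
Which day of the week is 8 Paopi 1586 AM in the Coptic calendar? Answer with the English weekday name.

Equivalently 17 October 1869 Gregorian, JDN 2403988.
2403988 ≡ 6 (mod 7); counting from Monday = 0 gives Sunday.

Sunday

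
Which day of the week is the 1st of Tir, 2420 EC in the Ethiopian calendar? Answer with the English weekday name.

Equivalently 13 January 2428 Gregorian, JDN 2607881.
JDN 2607881 mod 7 = 3, and JDN 0 was a Monday, so this is a Thursday.

Thursday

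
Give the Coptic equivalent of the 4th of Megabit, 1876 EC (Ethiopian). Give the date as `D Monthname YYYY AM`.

Julian Day Number of the source date = 2409248.
Converting JDN 2409248 to the Coptic calendar gives 4 Paremhat 1600 AM.

4 Paremhat 1600 AM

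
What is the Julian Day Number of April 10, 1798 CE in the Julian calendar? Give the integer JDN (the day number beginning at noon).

In the Gregorian calendar the same day is 21 April 1798.
JDN 2299161 is 15 October 1582 CE (Gregorian); the target day is +78716 days from there, so JDN = 2377877.

2377877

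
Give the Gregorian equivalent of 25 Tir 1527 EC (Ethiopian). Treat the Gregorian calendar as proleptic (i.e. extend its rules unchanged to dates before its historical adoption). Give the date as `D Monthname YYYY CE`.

30 January 1535 CE

Both dates share Julian Day Number 2281736; in the Gregorian calendar that is 30 January 1535 CE.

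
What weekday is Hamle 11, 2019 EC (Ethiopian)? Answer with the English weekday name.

Sunday

Equivalently 18 July 2027 Gregorian, JDN 2461605.
JDN 2461605 mod 7 = 6, and JDN 0 was a Monday, so this is a Sunday.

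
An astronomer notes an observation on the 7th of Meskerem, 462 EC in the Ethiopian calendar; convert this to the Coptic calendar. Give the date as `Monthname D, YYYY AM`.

Thout 7, 186 AM

The source date corresponds to 5 September 469 in the proleptic Gregorian calendar (JDN 1892607).
That day falls on 7 Thout 186 AM in the Coptic calendar.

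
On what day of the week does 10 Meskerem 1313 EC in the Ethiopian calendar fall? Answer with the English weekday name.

In the proleptic Gregorian calendar this is 15 September 1320 (JDN 2203438).
2203438 ≡ 6 (mod 7); counting from Monday = 0 gives Sunday.

Sunday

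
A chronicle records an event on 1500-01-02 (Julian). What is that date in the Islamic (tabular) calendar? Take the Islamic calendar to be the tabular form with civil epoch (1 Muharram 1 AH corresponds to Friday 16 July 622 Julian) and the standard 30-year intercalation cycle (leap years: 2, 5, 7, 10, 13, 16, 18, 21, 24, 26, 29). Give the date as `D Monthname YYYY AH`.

Both dates share Julian Day Number 2268934; in the tabular Islamic calendar that is 30 Jumada al-Awwal 905 AH.

30 Jumada al-Awwal 905 AH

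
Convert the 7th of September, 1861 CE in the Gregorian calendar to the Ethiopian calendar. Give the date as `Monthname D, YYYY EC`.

Pagume 3, 1853 EC

Both dates share Julian Day Number 2401026; in the Ethiopian calendar that is 3 Pagume 1853 EC.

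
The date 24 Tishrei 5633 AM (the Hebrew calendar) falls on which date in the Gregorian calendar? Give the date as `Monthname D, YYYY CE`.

October 26, 1872 CE

Julian Day Number of the source date = 2405093.
Converting JDN 2405093 to the Gregorian calendar gives 26 October 1872 CE.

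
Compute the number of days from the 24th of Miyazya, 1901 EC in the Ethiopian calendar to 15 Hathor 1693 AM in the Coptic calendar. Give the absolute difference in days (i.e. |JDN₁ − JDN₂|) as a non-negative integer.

24678

JDN of the first date = 2418429.
JDN of the second date = 2443107.
|2443107 − 2418429| = 24678.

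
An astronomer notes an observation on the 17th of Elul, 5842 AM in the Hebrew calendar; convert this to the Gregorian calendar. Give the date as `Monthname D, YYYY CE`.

September 11, 2082 CE

Both dates share Julian Day Number 2481749; in the Gregorian calendar that is 11 September 2082 CE.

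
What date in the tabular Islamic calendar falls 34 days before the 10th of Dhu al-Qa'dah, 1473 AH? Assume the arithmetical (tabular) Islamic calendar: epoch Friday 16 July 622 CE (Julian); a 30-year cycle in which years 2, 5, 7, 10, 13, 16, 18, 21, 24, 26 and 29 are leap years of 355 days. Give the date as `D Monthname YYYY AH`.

5 Shawwal 1473 AH

The starting date is JDN 2470372; 2470372 − 34 = 2470338.
JDN 2470338 corresponds to 5 Shawwal 1473 AH.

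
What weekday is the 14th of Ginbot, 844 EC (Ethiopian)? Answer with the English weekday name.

This is JDN 2032380 (13 May 852 Gregorian).
Since JDN mod 7 = 0 (0 = Monday), the day is Monday.

Monday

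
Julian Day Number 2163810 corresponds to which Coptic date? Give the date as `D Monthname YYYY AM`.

14 Paremhat 928 AM

JDN 2163810 is 17 March 1212 in the proleptic Gregorian calendar.
In the Coptic calendar that day is 14 Paremhat 928 AM.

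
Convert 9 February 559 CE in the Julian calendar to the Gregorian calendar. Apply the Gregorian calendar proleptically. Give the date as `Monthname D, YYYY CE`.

At this point the Julian calendar is 2 days behind the Gregorian.
9 February 559 Julian + 2 days → 11 February 559 Gregorian.

February 11, 559 CE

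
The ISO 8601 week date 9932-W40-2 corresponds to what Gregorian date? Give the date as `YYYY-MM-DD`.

9932-10-04

ISO week 1 of 9932 is the week containing the first Thursday of 9932.
Week 40, day 2 (Tuesday) lands on 9932-10-04.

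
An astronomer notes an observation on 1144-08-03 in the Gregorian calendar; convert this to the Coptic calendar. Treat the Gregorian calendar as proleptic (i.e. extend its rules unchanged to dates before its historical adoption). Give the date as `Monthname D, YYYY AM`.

Mesori 3, 860 AM

Both dates share Julian Day Number 2139112; in the Coptic calendar that is 3 Mesori 860 AM.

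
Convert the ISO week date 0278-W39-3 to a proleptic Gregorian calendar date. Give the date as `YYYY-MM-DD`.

0278-09-25

ISO week 1 of 278 is the week containing the first Thursday of 278.
Week 39, day 3 (Wednesday) lands on 0278-09-25.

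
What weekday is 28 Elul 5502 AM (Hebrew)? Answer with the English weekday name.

In the Gregorian calendar this is 27 September 1742 (JDN 2357582).
2357582 ≡ 3 (mod 7); counting from Monday = 0 gives Thursday.

Thursday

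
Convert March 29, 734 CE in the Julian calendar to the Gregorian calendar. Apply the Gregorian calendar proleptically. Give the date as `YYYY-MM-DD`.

For dates in this range the Gregorian date is 4 days ahead of the Julian.
29 March 734 Julian + 4 days → 2 April 734 Gregorian.

0734-04-02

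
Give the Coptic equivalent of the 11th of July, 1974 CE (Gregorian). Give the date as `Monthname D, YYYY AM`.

Julian Day Number of the source date = 2442240.
Converting JDN 2442240 to the Coptic calendar gives 4 Epip 1690 AM.

Epip 4, 1690 AM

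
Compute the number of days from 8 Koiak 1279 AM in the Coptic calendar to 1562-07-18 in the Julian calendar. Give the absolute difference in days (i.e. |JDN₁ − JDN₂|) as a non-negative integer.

First date → JDN 2291916; second date → JDN 2291777.
The interval is |2291916 − 2291777| = 139 days.

139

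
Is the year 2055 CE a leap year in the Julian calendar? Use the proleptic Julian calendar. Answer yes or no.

2055 mod 4 = 3, so it is a common year in the Julian calendar.

no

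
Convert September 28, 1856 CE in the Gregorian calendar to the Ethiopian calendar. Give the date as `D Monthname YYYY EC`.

Both dates share Julian Day Number 2399221; in the Ethiopian calendar that is 19 Meskerem 1849 EC.

19 Meskerem 1849 EC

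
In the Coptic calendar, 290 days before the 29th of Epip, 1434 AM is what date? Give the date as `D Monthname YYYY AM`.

9 Paopi 1434 AM

The starting date is JDN 2348761; 2348761 − 290 = 2348471.
JDN 2348471 corresponds to 9 Paopi 1434 AM.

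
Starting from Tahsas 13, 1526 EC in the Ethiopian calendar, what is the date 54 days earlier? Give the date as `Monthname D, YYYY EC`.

Tikimt 19, 1526 EC

JDN of Tahsas 13, 1526 EC = 2281329.
2281329 − 54 = 2281275.
JDN 2281275 in the Ethiopian calendar is Tikimt 19, 1526 EC.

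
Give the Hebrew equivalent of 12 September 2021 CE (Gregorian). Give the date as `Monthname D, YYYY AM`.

Tishrei 6, 5782 AM

Both dates share Julian Day Number 2459470; in the Hebrew calendar that is 6 Tishrei 5782 AM.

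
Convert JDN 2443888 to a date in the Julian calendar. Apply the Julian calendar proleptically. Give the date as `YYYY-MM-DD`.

The Gregorian equivalent of JDN 2443888 is 14 January 1979.
In the Julian calendar that day is 1979-01-01.

1979-01-01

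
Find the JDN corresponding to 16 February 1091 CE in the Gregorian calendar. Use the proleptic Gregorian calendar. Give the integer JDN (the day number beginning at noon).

2119586

JDN 2400001 is 17 November 1858 CE (Gregorian), MJD 0; the target day is −280415 days from there, so JDN = 2119586.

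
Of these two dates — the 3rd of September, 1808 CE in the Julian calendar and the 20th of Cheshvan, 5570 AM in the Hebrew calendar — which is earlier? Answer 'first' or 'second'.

First date → JDN 2381676; second date → JDN 2382086.
JDN 2381676 < JDN 2382086, so the first date is earlier.

first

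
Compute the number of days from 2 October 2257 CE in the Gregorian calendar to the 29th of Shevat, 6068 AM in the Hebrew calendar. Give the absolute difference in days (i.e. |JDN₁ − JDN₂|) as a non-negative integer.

18404

JDN of the first date = 2545687.
JDN of the second date = 2564091.
|2564091 − 2545687| = 18404.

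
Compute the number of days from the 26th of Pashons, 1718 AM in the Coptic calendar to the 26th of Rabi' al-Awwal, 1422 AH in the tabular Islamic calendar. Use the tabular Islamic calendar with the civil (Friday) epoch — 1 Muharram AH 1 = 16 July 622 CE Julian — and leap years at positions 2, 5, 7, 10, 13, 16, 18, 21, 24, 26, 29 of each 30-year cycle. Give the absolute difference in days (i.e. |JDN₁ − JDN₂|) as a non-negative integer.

350

JDN of the first date = 2452429.
JDN of the second date = 2452079.
|2452079 − 2452429| = 350.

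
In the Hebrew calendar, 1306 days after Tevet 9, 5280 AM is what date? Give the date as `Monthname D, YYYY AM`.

Tammuz 16, 5283 AM

Counting 1306 days forward from JDN 2276207 reaches JDN 2277513, which is Tammuz 16, 5283 AM.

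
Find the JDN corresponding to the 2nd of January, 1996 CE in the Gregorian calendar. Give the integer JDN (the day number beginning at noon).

JDN 2400001 is 17 November 1858 CE (Gregorian), MJD 0; the target day is +50084 days from there, so JDN = 2450085.

2450085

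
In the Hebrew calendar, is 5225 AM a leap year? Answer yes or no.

yes

Hebrew year 5225 is year 19 of its 19-year Metonic cycle; leap years are at positions 3, 6, 8, 11, 14, 17, 19, so it is a leap year (13 months).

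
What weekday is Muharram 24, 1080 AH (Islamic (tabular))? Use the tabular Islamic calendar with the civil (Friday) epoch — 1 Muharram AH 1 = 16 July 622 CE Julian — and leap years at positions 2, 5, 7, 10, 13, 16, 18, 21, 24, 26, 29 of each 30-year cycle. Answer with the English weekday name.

Monday

This is JDN 2330825 (24 June 1669 Gregorian).
JDN 2330825 mod 7 = 0, and JDN 0 was a Monday, so this is a Monday.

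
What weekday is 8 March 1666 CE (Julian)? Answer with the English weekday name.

Thursday

This is JDN 2329631 (18 March 1666 Gregorian).
Since JDN mod 7 = 3 (0 = Monday), the day is Thursday.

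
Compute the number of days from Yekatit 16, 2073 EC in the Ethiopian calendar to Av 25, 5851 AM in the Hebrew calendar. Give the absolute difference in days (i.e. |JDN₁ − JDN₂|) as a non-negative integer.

JDN of the first date = 2481184.
JDN of the second date = 2485003.
|2485003 − 2481184| = 3819.

3819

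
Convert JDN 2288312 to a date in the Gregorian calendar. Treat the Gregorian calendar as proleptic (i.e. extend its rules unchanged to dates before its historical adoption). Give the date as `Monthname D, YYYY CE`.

January 31, 1553 CE

Counting from JDN 2299161 = 15 Oct 1582 gives an offset of -10849 days.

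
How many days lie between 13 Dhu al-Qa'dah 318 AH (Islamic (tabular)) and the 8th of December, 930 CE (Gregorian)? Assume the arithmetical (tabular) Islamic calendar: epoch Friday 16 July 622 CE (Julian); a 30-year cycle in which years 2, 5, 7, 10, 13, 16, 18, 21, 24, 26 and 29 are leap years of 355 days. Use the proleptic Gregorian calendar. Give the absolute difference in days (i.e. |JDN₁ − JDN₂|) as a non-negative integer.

JDN of the first date = 2061081.
JDN of the second date = 2061077.
|2061077 − 2061081| = 4.

4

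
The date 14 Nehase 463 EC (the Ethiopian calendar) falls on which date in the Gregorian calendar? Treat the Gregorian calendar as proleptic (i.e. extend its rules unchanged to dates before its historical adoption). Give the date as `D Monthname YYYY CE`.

Julian Day Number of the source date = 1893309.
Converting JDN 1893309 to the Gregorian calendar gives 8 August 471 CE.

8 August 471 CE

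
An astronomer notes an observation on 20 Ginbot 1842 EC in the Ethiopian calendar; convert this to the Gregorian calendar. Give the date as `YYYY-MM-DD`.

1850-05-27

Julian Day Number of the source date = 2396905.
Converting JDN 2396905 to the Gregorian calendar gives 27 May 1850 CE.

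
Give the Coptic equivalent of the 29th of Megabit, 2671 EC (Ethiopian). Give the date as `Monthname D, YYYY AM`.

Both dates share Julian Day Number 2699646; in the Coptic calendar that is 29 Paremhat 2395 AM.

Paremhat 29, 2395 AM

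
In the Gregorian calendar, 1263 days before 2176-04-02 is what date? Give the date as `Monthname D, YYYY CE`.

October 17, 2172 CE

JDN of 2176-04-02 = 2515920.
2515920 − 1263 = 2514657.
JDN 2514657 in the Gregorian calendar is October 17, 2172 CE.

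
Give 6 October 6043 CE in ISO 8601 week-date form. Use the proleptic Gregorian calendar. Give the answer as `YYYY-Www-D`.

The weekday is Tuesday (ISO weekday 2).
That Tuesday belongs to ISO week 41 of ISO year 6043.

6043-W41-2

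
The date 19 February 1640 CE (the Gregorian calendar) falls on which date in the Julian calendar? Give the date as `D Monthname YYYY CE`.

9 February 1640 CE

At this point the Julian calendar is 10 days behind the Gregorian.
19 February 1640 Gregorian − 10 days → 9 February 1640 Julian.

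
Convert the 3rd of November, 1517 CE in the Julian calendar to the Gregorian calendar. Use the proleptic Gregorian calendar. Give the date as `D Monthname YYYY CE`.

13 November 1517 CE

For dates in this range the Gregorian date is 10 days ahead of the Julian.
3 November 1517 Julian + 10 days → 13 November 1517 Gregorian.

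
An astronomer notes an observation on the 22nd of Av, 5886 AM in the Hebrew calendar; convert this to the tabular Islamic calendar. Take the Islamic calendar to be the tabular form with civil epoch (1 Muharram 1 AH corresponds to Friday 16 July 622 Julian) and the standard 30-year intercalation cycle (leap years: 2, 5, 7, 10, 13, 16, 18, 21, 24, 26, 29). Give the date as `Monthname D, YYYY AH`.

Julian Day Number of the source date = 2497789.
Converting JDN 2497789 to the tabular Islamic calendar gives 23 Rabi' al-Awwal 1551 AH.

Rabi' al-Awwal 23, 1551 AH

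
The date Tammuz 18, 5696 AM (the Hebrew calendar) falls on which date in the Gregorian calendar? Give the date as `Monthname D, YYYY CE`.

July 8, 1936 CE

Both dates share Julian Day Number 2428358; in the Gregorian calendar that is 8 July 1936 CE.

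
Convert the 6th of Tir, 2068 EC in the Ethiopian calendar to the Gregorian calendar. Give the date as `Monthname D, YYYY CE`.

January 15, 2076 CE

Both dates share Julian Day Number 2479318; in the Gregorian calendar that is 15 January 2076 CE.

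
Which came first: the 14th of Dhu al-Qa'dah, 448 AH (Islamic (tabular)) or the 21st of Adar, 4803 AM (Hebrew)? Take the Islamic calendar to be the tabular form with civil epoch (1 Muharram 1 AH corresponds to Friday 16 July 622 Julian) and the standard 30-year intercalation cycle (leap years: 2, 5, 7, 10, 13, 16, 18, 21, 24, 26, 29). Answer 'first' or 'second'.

The two dates have Julian Day Numbers 2107150 and 2102078 respectively.
Since 2102078 < 2107150, the second date comes first.

second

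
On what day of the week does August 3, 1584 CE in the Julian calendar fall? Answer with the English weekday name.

In the Gregorian calendar this is 13 August 1584 (JDN 2299829).
Since JDN mod 7 = 0 (0 = Monday), the day is Monday.

Monday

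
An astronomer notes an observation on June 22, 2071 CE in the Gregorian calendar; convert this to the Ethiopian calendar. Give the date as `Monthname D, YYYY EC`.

Julian Day Number of the source date = 2477650.
Converting JDN 2477650 to the Ethiopian calendar gives 15 Sene 2063 EC.

Sene 15, 2063 EC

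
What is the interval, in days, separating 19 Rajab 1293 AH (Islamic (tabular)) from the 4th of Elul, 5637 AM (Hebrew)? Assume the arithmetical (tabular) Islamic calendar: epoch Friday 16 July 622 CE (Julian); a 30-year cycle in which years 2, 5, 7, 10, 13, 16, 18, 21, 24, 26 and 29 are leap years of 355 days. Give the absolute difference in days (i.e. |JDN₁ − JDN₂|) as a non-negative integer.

First date → JDN 2406477; second date → JDN 2406845.
The interval is |2406477 − 2406845| = 368 days.

368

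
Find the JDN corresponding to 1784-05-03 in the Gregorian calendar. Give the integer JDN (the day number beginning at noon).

JDN 2299161 is 15 October 1582 CE (Gregorian); the target day is +73615 days from there, so JDN = 2372776.

2372776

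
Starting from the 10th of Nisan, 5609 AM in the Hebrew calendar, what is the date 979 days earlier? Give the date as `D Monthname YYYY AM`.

5 Av 5606 AM

JDN of the 10th of Nisan, 5609 AM = 2396485.
2396485 − 979 = 2395506.
JDN 2395506 in the Hebrew calendar is 5 Av 5606 AM.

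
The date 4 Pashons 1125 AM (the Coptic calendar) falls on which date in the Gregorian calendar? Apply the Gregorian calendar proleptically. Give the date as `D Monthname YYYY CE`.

Julian Day Number of the source date = 2235814.
Converting JDN 2235814 to the Gregorian calendar gives 8 May 1409 CE.

8 May 1409 CE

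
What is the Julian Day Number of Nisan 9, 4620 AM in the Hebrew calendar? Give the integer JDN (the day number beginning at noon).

In the proleptic Gregorian calendar the same day is 7 April 860.
JDN 2400001 is 17 November 1858 CE (Gregorian), MJD 0; the target day is −364735 days from there, so JDN = 2035266.

2035266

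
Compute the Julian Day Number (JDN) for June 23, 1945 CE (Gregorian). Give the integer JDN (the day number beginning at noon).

JDN 2400001 is 17 November 1858 CE (Gregorian), MJD 0; the target day is +31629 days from there, so JDN = 2431630.

2431630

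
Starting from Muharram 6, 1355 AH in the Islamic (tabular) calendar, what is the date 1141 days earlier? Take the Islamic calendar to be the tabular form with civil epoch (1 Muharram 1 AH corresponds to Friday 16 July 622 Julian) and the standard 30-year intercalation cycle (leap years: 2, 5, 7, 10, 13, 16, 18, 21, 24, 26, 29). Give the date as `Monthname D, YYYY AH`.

JDN of Muharram 6, 1355 AH = 2428257.
2428257 − 1141 = 2427116.
JDN 2427116 in the tabular Islamic calendar is Shawwal 16, 1351 AH.

Shawwal 16, 1351 AH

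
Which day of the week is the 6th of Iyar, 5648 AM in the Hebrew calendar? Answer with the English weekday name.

Tuesday

This is JDN 2410745 (17 April 1888 Gregorian).
Since JDN mod 7 = 1 (0 = Monday), the day is Tuesday.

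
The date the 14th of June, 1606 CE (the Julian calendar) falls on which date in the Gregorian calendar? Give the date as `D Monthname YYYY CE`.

24 June 1606 CE

For dates in this range the Gregorian date is 10 days ahead of the Julian.
14 June 1606 Julian + 10 days → 24 June 1606 Gregorian.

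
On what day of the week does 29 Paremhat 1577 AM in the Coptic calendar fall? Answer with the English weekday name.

Saturday

Equivalently 6 April 1861 Gregorian, JDN 2400872.
JDN 2400872 mod 7 = 5, and JDN 0 was a Monday, so this is a Saturday.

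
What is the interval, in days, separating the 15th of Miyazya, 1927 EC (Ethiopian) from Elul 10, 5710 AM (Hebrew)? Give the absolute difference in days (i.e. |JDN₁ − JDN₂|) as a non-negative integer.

5601

First date → JDN 2427916; second date → JDN 2433517.
The interval is |2427916 − 2433517| = 5601 days.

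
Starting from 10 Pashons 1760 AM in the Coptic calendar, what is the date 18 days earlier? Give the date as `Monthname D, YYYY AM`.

The starting date is JDN 2467754; 2467754 − 18 = 2467736.
JDN 2467736 corresponds to Parmouti 22, 1760 AM.

Parmouti 22, 1760 AM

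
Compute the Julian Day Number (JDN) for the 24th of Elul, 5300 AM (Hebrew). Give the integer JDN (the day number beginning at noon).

Equivalently 6 September 1540 (proleptic Gregorian).
JDN 2299161 is 15 October 1582 CE (Gregorian); the target day is −15379 days from there, so JDN = 2283782.

2283782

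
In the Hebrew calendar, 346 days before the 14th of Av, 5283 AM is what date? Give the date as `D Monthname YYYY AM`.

21 Av 5282 AM

JDN of the 14th of Av, 5283 AM = 2277540.
2277540 − 346 = 2277194.
JDN 2277194 in the Hebrew calendar is 21 Av 5282 AM.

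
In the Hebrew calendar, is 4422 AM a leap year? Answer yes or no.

Hebrew year 4422 is year 14 of its 19-year Metonic cycle; leap years are at positions 3, 6, 8, 11, 14, 17, 19, so it is a leap year (13 months).

yes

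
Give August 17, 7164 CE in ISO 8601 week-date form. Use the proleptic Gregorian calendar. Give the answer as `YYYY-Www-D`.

The weekday is Monday (ISO weekday 1).
That Monday belongs to ISO week 34 of ISO year 7164.

7164-W34-1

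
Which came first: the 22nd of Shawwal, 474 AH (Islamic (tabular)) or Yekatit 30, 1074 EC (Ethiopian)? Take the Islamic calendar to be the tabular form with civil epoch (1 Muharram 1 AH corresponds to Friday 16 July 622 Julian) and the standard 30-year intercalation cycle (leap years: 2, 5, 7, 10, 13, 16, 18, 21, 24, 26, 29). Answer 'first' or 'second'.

second

The two dates have Julian Day Numbers 2116342 and 2116313 respectively.
Since 2116313 < 2116342, the second date comes first.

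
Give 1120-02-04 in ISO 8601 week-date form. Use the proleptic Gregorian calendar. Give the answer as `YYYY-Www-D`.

1120-W06-3

The weekday is Wednesday (ISO weekday 3).
That Wednesday belongs to ISO week 6 of ISO year 1120.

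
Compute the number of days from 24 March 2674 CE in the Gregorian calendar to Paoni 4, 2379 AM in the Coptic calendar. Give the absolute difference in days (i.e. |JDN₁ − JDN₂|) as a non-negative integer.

3934

First date → JDN 2697801; second date → JDN 2693867.
The interval is |2697801 − 2693867| = 3934 days.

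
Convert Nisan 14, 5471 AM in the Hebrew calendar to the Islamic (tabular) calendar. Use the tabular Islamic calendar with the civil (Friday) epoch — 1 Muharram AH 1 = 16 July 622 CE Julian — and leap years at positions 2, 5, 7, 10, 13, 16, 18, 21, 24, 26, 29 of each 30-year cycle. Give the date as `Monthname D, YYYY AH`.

Safar 14, 1123 AH

Julian Day Number of the source date = 2346082.
Converting JDN 2346082 to the tabular Islamic calendar gives 14 Safar 1123 AH.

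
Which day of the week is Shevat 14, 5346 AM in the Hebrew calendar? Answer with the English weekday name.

In the Gregorian calendar this is 2 February 1586 (JDN 2300367).
Since JDN mod 7 = 6 (0 = Monday), the day is Sunday.

Sunday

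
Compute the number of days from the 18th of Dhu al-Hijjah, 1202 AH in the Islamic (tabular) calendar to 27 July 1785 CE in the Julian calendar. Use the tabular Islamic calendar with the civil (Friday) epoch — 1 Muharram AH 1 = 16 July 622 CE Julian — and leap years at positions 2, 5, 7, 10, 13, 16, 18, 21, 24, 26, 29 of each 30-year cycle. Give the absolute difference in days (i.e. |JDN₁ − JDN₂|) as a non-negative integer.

JDN of the first date = 2374376.
JDN of the second date = 2373237.
|2373237 − 2374376| = 1139.

1139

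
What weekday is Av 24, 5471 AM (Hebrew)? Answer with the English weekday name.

This is JDN 2346210 (9 August 1711 Gregorian).
2346210 ≡ 6 (mod 7); counting from Monday = 0 gives Sunday.

Sunday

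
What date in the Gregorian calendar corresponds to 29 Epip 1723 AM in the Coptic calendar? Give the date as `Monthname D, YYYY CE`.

Julian Day Number of the source date = 2454318.
Converting JDN 2454318 to the Gregorian calendar gives 5 August 2007 CE.

August 5, 2007 CE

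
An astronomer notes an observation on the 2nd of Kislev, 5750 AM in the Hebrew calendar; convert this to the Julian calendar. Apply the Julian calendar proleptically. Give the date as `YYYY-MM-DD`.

1989-11-17

The source date corresponds to 30 November 1989 in the Gregorian calendar (JDN 2447861).
That day falls on 17 November 1989 CE in the Julian calendar.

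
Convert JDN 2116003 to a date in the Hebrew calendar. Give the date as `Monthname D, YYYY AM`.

JDN 2116003 is 26 April 1081 in the proleptic Gregorian calendar.
In the Hebrew calendar that day is Iyar 9, 4841 AM.

Iyar 9, 4841 AM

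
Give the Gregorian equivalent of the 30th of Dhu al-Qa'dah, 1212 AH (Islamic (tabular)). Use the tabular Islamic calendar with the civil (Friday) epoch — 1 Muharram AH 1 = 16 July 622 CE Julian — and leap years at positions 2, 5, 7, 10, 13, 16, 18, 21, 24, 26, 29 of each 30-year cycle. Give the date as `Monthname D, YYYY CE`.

May 16, 1798 CE

Julian Day Number of the source date = 2377902.
Converting JDN 2377902 to the Gregorian calendar gives 16 May 1798 CE.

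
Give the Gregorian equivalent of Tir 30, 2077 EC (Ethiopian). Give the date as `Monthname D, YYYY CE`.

February 7, 2085 CE

Both dates share Julian Day Number 2482629; in the Gregorian calendar that is 7 February 2085 CE.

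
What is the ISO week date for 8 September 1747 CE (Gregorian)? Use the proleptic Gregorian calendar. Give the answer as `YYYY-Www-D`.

The weekday is Friday (ISO weekday 5).
That Friday belongs to ISO week 36 of ISO year 1747.

1747-W36-5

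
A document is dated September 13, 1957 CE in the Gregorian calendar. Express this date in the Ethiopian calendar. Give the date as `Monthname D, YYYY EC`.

Both dates share Julian Day Number 2436095; in the Ethiopian calendar that is 3 Meskerem 1950 EC.

Meskerem 3, 1950 EC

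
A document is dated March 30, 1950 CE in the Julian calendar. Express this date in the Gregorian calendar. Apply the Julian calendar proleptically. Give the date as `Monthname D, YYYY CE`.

April 12, 1950 CE

The Julian–Gregorian offset here is 13 days (Julian trailing).
30 March 1950 Julian + 13 days → 12 April 1950 Gregorian.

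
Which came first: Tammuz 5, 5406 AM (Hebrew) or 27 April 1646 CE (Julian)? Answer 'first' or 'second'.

second

First date → JDN 2322418; second date → JDN 2322376.
JDN 2322376 < JDN 2322418, so the second date is earlier.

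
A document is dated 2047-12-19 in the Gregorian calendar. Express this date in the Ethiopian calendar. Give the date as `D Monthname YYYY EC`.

Julian Day Number of the source date = 2469064.
Converting JDN 2469064 to the Ethiopian calendar gives 9 Tahsas 2040 EC.

9 Tahsas 2040 EC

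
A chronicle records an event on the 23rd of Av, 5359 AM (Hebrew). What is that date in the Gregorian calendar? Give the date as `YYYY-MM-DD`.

1599-08-14

Julian Day Number of the source date = 2305308.
Converting JDN 2305308 to the Gregorian calendar gives 14 August 1599 CE.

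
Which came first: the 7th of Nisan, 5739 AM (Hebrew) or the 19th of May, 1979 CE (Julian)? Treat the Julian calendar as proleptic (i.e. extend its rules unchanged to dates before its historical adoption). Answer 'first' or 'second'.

first

The two dates have Julian Day Numbers 2443968 and 2444026 respectively.
Since 2443968 < 2444026, the first date comes first.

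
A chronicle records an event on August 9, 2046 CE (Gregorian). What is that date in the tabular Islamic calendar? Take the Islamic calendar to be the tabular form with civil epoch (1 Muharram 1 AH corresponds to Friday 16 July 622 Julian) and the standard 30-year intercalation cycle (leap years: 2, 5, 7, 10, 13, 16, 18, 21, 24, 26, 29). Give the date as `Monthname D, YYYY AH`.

Shawwal 6, 1468 AH

Julian Day Number of the source date = 2468567.
Converting JDN 2468567 to the tabular Islamic calendar gives 6 Shawwal 1468 AH.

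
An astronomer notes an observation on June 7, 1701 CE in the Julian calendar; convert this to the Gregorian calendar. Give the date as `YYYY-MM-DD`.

The Julian–Gregorian offset here is 11 days (Julian trailing).
7 June 1701 Julian + 11 days → 18 June 1701 Gregorian.

1701-06-18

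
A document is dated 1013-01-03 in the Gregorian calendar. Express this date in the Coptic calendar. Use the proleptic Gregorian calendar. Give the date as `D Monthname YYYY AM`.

2 Tobi 729 AM

Both dates share Julian Day Number 2091053; in the Coptic calendar that is 2 Tobi 729 AM.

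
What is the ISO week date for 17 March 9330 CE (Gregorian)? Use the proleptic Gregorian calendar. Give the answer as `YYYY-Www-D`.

9330-W11-5

The weekday is Friday (ISO weekday 5).
That Friday belongs to ISO week 11 of ISO year 9330.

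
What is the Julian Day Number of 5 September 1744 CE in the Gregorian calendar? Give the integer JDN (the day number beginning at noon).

2358291

JDN 2400001 is 17 November 1858 CE (Gregorian), MJD 0; the target day is −41710 days from there, so JDN = 2358291.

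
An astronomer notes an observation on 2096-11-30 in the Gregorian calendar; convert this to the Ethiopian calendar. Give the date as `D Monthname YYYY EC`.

21 Hidar 2089 EC

Julian Day Number of the source date = 2486943.
Converting JDN 2486943 to the Ethiopian calendar gives 21 Hidar 2089 EC.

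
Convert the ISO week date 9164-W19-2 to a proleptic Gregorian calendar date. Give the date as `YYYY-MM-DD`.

9164-05-05

ISO week 1 of 9164 is the week containing the first Thursday of 9164.
Week 19, day 2 (Tuesday) lands on 9164-05-05.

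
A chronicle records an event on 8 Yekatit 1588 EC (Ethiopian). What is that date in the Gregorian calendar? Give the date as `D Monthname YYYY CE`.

13 February 1596 CE

Julian Day Number of the source date = 2304030.
Converting JDN 2304030 to the Gregorian calendar gives 13 February 1596 CE.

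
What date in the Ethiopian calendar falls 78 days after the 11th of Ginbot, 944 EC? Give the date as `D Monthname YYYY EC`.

Counting 78 days forward from JDN 2068902 reaches JDN 2068980, which is 29 Hamle 944 EC.

29 Hamle 944 EC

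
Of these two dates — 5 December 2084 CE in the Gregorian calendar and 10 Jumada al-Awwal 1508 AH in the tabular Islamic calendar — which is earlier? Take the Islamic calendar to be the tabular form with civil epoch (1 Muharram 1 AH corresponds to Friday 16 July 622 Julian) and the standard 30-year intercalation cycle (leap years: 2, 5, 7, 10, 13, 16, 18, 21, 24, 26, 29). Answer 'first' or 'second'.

first

First date → JDN 2482565; second date → JDN 2482598.
JDN 2482565 < JDN 2482598, so the first date is earlier.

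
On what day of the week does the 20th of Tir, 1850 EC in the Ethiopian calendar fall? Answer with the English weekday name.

Wednesday

In the Gregorian calendar this is 27 January 1858 (JDN 2399707).
JDN 2399707 mod 7 = 2, and JDN 0 was a Monday, so this is a Wednesday.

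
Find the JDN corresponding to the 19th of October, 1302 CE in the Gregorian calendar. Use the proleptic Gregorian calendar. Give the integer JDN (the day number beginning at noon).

2196897

JDN 2400001 is 17 November 1858 CE (Gregorian), MJD 0; the target day is −203104 days from there, so JDN = 2196897.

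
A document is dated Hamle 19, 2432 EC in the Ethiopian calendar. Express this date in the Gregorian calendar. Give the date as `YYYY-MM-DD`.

Julian Day Number of the source date = 2612462.
Converting JDN 2612462 to the Gregorian calendar gives 29 July 2440 CE.

2440-07-29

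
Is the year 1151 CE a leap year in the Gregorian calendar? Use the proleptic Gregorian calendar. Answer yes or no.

1151 is not divisible by 4, so it is a common year.

no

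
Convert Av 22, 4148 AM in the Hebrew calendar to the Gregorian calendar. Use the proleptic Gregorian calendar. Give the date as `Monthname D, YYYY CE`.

August 12, 388 CE

Both dates share Julian Day Number 1862998; in the Gregorian calendar that is 12 August 388 CE.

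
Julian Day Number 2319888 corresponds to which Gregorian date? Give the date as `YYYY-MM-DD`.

JDN 2451545 is 1 Jan 2000; 2319888 is −131657 days from there.

1639-07-15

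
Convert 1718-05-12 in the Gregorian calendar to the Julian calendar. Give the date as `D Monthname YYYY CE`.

1 May 1718 CE

For dates in this range the Gregorian date is 11 days ahead of the Julian.
12 May 1718 Gregorian − 11 days → 1 May 1718 Julian.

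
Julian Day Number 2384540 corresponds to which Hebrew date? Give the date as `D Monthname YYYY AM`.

23 Tammuz 5576 AM

JDN 2384540 is 19 July 1816 in the Gregorian calendar.
In the Hebrew calendar that day is 23 Tammuz 5576 AM.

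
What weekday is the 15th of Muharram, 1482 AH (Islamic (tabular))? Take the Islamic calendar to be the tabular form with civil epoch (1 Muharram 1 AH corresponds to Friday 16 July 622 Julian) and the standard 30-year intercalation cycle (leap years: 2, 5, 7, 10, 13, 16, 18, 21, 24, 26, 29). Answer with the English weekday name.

Thursday

In the Gregorian calendar this is 26 June 2059 (JDN 2473271).
2473271 ≡ 3 (mod 7); counting from Monday = 0 gives Thursday.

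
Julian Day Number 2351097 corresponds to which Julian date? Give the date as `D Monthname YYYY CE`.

14 December 1724 CE

The Gregorian equivalent of JDN 2351097 is 25 December 1724.
In the Julian calendar that day is 14 December 1724 CE.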